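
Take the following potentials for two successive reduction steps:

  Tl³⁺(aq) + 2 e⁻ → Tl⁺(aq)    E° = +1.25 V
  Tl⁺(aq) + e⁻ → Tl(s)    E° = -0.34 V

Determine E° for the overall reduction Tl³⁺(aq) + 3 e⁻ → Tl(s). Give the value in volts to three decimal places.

Since ΔG° = −nFE° is additive over sequential reductions, n₃E°₃ = n₁E°₁ + n₂E°₂.
E°₃ = (2×+1.25 + 1×-0.34) / 3 = (+2.160) / 3 = +0.720 V.
Simply averaging or adding the two E° values would be wrong; the electron-weighted sum is required.

+0.720 V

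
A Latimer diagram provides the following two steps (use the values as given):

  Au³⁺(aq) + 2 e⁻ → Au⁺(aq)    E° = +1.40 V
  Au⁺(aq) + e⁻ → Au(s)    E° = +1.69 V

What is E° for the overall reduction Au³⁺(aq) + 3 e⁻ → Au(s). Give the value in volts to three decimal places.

Since ΔG° = −nFE° is additive over sequential reductions, n₃E°₃ = n₁E°₁ + n₂E°₂.
E°₃ = (2×+1.40 + 1×+1.69) / 3 = (+4.490) / 3 = +1.497 V.
Simply averaging or adding the two E° values would be wrong; the electron-weighted sum is required.

+1.497 V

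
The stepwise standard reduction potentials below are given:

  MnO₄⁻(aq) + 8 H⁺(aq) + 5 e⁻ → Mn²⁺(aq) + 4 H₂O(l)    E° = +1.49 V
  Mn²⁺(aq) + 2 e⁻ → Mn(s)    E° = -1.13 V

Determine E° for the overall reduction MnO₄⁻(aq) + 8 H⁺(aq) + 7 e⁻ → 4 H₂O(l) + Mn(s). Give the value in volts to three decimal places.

+0.741 V

Standard free energies of sequential steps add: ΔG°₃ = ΔG°₁ + ΔG°₂, so n₃E°₃ = n₁E°₁ + n₂E°₂.
E°₃ = (5×+1.49 + 2×-1.13) / 7 = (+5.190) / 7 = +0.741 V.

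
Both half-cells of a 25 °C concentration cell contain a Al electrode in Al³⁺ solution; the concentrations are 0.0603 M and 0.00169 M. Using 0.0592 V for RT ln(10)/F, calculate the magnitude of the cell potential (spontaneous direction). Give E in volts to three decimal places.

For a concentration cell E°cell = 0. The 0.0603 M side is the cathode (reduction is favoured where [Al³⁺] is higher).
With n = 3, E = −(0.0592/3) log([Al³⁺]ₐₙ/[Al³⁺]꜀ₐₜ) = −(0.0592/3) log(0.00169/0.0603) = −(0.0592/3)(-1.552) = +0.031 V.

+0.031 V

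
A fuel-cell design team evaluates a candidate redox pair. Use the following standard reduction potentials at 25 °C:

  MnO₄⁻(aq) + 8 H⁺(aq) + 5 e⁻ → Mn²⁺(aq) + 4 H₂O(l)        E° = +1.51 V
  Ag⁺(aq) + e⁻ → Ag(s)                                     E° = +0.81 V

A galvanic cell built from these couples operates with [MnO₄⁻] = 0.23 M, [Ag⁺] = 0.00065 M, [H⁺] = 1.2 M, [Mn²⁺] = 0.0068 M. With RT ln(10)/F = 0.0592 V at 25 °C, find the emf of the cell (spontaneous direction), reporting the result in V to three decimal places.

MnO₄⁻/Mn²⁺ is the cathode (higher E°), Ag⁺/Ag the anode: E°cell = +1.51 − (+0.81) = +0.70 V, n = 5.
Overall: MnO₄⁻(aq) + 8 H⁺(aq) + 5 Ag(s) → Mn²⁺(aq) + 4 H₂O(l) + 5 Ag⁺(aq)
Q = [Mn²⁺]·[Ag⁺]^5 / ([MnO₄⁻]·[H⁺]^8); log Q = -18.098.
E = E° − (0.0592/n) log Q = +0.70 − (0.0592/5)(-18.098) = +0.914 V.

+0.914 V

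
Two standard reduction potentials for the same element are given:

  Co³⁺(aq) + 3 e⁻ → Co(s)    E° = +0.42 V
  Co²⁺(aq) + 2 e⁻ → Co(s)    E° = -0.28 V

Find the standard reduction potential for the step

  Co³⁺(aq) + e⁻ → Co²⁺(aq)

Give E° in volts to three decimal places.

+1.820 V

Sequential free energies add, so n₃E°₃ = n₁E°₁ + n₂E°₂.
With n₃ = 3, and the known step contributing 2×(-0.28) V, the unknown satisfies 1·E° = 3×(+0.42) − 2×(-0.28) = +1.820.
E° = +1.820 / 1 = +1.820 V.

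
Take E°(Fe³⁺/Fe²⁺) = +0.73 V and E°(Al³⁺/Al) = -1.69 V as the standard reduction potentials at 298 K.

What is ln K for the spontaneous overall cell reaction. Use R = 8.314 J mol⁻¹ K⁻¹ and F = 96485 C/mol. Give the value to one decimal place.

Cathode: Fe³⁺/Fe²⁺; anode: Al³⁺/Al. E°cell = (+0.73) − (-1.69) = +2.42 V, with n = 3.
ΔG° = −nFE° = −RT ln K, so ln K = nFE°/(RT) = (3)(96485)(+2.42) / ((8.314)(298)) = 282.729.

282.7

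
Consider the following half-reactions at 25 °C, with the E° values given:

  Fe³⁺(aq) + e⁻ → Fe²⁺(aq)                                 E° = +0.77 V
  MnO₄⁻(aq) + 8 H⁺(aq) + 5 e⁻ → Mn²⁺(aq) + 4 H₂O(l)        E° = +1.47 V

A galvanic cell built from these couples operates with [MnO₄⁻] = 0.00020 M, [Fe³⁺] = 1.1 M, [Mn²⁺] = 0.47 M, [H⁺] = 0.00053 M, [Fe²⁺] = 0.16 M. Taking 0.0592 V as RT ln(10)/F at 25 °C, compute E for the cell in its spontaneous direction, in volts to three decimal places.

MnO₄⁻/Mn²⁺ is the cathode (higher E°), Fe³⁺/Fe²⁺ the anode: E°cell = +1.47 − (+0.77) = +0.70 V, n = 5.
Overall: MnO₄⁻(aq) + 8 H⁺(aq) + 5 Fe²⁺(aq) → Mn²⁺(aq) + 4 H₂O(l) + 5 Fe³⁺(aq)
Q = [Mn²⁺]·[Fe³⁺]^5 / ([MnO₄⁻]·[H⁺]^8·[Fe²⁺]^5); log Q = 33.763.
E = E° − (0.0592/n) log Q = +0.70 − (0.0592/5)(33.763) = +0.300 V.

+0.300 V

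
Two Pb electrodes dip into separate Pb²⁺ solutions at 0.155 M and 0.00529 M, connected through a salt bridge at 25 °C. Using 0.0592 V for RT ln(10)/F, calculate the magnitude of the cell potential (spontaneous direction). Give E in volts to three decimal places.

For a concentration cell E°cell = 0. The 0.155 M side is the cathode (reduction is favoured where [Pb²⁺] is higher).
With n = 2, E = −(0.0592/2) log([Pb²⁺]ₐₙ/[Pb²⁺]꜀ₐₜ) = −(0.0592/2) log(0.00529/0.155) = −(0.0592/2)(-1.467) = +0.043 V.

+0.043 V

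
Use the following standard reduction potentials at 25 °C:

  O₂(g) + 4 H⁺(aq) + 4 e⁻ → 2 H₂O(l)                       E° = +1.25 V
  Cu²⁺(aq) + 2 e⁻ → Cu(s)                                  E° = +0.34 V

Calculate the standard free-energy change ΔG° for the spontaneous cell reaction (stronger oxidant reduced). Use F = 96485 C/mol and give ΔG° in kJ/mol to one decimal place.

-351.2 kJ/mol

O₂/H₂O (E° = +1.25 V) is the cathode; Cu²⁺/Cu (E° = +0.34 V) is the anode, so E°cell = +0.91 V.
Balancing electrons gives n = 4 (lcm of 4 and 2).
ΔG° = −nFE° = −(4)(96485)(+0.91) = -351,205 J = -351.2 kJ/mol.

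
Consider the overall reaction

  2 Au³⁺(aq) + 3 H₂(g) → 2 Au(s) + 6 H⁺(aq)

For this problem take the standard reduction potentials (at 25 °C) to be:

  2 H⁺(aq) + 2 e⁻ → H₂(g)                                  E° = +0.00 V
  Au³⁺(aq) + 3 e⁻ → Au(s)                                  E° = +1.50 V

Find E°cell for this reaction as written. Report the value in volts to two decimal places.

+1.50 V

The Au³⁺/Au couple has the higher reduction potential, so it is the cathode; H⁺/H₂ is oxidised at the anode.
E°cell = E°(cathode) − E°(anode) = (+1.50) − (+0.00) = +1.50 V.
Since E°cell > 0, the reaction is spontaneous under standard conditions.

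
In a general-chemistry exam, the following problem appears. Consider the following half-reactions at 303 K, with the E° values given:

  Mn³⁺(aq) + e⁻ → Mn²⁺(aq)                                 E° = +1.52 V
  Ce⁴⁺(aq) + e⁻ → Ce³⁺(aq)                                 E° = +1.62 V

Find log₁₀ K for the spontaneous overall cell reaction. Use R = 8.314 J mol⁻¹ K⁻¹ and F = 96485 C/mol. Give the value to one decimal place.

1.7

Cathode: Ce⁴⁺/Ce³⁺; anode: Mn³⁺/Mn²⁺. E°cell = (+1.62) − (+1.52) = +0.10 V, with n = 1.
ΔG° = −nFE° = −RT ln K, so ln K = nFE°/(RT) = (1)(96485)(+0.10) / ((8.314)(303)) = 3.830.
log₁₀ K = 3.830 / ln 10 = 1.7.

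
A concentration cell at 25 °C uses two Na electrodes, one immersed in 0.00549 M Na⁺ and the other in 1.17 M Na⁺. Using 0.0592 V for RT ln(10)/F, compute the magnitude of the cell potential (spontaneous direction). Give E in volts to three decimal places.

For a concentration cell E°cell = 0. The 1.17 M side is the cathode (reduction is favoured where [Na⁺] is higher).
With n = 1, E = −(0.0592/1) log([Na⁺]ₐₙ/[Na⁺]꜀ₐₜ) = −(0.0592/1) log(0.00549/1.17) = −(0.0592/1)(-2.329) = +0.138 V.

+0.138 V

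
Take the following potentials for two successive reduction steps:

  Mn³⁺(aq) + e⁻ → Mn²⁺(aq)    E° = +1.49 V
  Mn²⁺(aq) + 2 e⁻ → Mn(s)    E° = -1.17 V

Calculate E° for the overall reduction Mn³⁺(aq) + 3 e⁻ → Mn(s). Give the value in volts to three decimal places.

Standard free energies of sequential steps add: ΔG°₃ = ΔG°₁ + ΔG°₂, so n₃E°₃ = n₁E°₁ + n₂E°₂.
E°₃ = (1×+1.49 + 2×-1.17) / 3 = (-0.850) / 3 = -0.283 V.
E° values themselves are not directly additive — weighting by electron count is essential.

-0.283 V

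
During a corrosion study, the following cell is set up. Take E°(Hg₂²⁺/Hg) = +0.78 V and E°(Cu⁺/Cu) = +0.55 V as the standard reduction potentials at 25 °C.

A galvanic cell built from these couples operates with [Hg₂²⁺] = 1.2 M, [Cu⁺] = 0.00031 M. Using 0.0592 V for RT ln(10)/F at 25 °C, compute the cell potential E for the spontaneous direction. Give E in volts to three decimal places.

+0.440 V

Hg₂²⁺/Hg is the cathode (higher E°), Cu⁺/Cu the anode: E°cell = +0.78 − (+0.55) = +0.23 V, n = 2.
Overall: Hg₂²⁺(aq) + 2 Cu(s) → 2 Hg(l) + 2 Cu⁺(aq)
Q = [Cu⁺]^2 / ([Hg₂²⁺]); log Q = -7.096.
E = E° − (0.0592/n) log Q = +0.23 − (0.0592/2)(-7.096) = +0.440 V.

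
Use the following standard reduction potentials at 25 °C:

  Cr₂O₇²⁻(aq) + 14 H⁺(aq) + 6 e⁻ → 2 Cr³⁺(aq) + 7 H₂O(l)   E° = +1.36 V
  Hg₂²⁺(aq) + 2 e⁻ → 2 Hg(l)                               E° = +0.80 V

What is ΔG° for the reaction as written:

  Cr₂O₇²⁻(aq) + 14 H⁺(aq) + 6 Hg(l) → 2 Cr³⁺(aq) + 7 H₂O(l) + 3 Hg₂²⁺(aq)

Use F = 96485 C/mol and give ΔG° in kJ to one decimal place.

-324.2 kJ

As written, Cr₂O₇²⁻/Cr³⁺ is reduced (cathode) and Hg₂²⁺/Hg is oxidised (anode), so E°cell = (+1.36) − (+0.80) = +0.56 V.
Balancing electrons gives n = 6.
ΔG° = −nFE° = −(6)(96485)(+0.56) = -324,190 J = -324.2 kJ.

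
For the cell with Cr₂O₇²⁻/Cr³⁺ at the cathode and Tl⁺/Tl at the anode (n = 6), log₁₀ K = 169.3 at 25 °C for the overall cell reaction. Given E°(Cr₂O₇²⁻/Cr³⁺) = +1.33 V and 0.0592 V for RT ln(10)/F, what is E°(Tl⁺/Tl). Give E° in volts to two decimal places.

-0.34 V

E°cell = (0.0592/n)·log K = (0.0592/6)(169.3) = +1.670 V.
Since Cr₂O₇²⁻/Cr³⁺ is the cathode and Tl⁺/Tl the anode, E°cell = E°(Cr₂O₇²⁻/Cr³⁺) − E°(Tl⁺/Tl).
So E°(Tl⁺/Tl) = E°(Cr₂O₇²⁻/Cr³⁺) − E°cell = (+1.33) − (+1.670) = -0.34 V.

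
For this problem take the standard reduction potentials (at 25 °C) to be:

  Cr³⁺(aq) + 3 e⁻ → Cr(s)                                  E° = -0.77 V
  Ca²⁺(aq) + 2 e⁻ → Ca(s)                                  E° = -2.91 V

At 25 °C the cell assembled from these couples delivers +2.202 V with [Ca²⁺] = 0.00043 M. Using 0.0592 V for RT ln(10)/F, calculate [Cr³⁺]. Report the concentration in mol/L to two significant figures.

0.012 M

Cr³⁺/Cr is the cathode, Ca²⁺/Ca the anode: E°cell = +2.14 V, n = 6.
Overall reaction: 2 Cr³⁺(aq) + 3 Ca(s) → 2 Cr(s) + 3 Ca²⁺(aq); Q = [Ca²⁺]^3/[Cr³⁺]^2.
From E = E° − (0.0592/n) log Q: log Q = (E° − E)·n/0.0592 = (+2.14 − (+2.202))·6/0.0592 = -6.2838.
So 2·log[Cr³⁺] = 3·log(0.00043) − log Q = -10.0996 − (-6.2838) = -3.8158; log[Cr³⁺] = -3.8158 / 2 = -1.9079; [Cr³⁺] = 10^(-1.9079) ≈ 0.012 M.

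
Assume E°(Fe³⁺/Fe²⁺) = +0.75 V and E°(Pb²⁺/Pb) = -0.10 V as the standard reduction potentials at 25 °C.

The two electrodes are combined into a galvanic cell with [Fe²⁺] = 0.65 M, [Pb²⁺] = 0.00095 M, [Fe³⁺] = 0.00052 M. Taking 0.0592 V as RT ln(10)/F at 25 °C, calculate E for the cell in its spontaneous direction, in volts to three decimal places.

+0.756 V

Fe³⁺/Fe²⁺ is the cathode (higher E°), Pb²⁺/Pb the anode: E°cell = +0.75 − (-0.10) = +0.85 V, n = 2.
Overall: 2 Fe³⁺(aq) + Pb(s) → 2 Fe²⁺(aq) + Pb²⁺(aq)
Q = [Fe²⁺]^2·[Pb²⁺] / ([Fe³⁺]^2); log Q = 3.172.
E = E° − (0.0592/n) log Q = +0.85 − (0.0592/2)(3.172) = +0.756 V.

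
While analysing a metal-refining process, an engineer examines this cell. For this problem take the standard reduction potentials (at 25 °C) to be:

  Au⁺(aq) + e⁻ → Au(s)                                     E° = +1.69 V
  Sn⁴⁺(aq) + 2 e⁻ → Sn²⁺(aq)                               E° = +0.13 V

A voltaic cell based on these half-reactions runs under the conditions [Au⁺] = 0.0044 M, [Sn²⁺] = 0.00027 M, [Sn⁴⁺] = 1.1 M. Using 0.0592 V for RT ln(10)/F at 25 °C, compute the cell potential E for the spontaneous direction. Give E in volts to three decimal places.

Au⁺/Au is the cathode (higher E°), Sn⁴⁺/Sn²⁺ the anode: E°cell = +1.69 − (+0.13) = +1.56 V, n = 2.
Overall: 2 Au⁺(aq) + Sn²⁺(aq) → 2 Au(s) + Sn⁴⁺(aq)
Q = [Sn⁴⁺] / ([Au⁺]^2·[Sn²⁺]); log Q = 8.323.
E = E° − (0.0592/n) log Q = +1.56 − (0.0592/2)(8.323) = +1.314 V.

+1.314 V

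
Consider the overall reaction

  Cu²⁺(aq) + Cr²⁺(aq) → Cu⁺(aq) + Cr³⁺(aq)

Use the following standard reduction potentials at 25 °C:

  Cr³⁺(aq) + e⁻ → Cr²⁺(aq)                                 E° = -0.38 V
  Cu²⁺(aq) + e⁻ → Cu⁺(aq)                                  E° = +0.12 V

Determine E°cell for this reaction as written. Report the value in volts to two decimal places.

The Cu²⁺/Cu⁺ couple has the higher reduction potential, so it is the cathode; Cr³⁺/Cr²⁺ is oxidised at the anode.
E°cell = E°(cathode) − E°(anode) = (+0.12) − (-0.38) = +0.50 V.
Since E°cell > 0, the reaction is spontaneous under standard conditions.

+0.50 V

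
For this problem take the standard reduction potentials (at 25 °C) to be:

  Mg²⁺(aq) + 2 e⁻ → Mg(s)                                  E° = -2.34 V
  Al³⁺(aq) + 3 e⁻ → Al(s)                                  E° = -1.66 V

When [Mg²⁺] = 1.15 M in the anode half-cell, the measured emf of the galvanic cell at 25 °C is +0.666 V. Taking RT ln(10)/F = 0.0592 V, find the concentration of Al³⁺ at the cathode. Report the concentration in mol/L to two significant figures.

0.24 M

Al³⁺/Al is the cathode, Mg²⁺/Mg the anode: E°cell = +0.68 V, n = 6.
Overall reaction: 2 Al³⁺(aq) + 3 Mg(s) → 2 Al(s) + 3 Mg²⁺(aq); Q = [Mg²⁺]^3/[Al³⁺]^2.
From E = E° − (0.0592/n) log Q: log Q = (E° − E)·n/0.0592 = (+0.68 − (+0.666))·6/0.0592 = 1.4189.
So 2·log[Al³⁺] = 3·log(1.15) − log Q = 0.1821 − (1.4189) = -1.2368; log[Al³⁺] = -1.2368 / 2 = -0.6184; [Al³⁺] = 10^(-0.6184) ≈ 0.24 M.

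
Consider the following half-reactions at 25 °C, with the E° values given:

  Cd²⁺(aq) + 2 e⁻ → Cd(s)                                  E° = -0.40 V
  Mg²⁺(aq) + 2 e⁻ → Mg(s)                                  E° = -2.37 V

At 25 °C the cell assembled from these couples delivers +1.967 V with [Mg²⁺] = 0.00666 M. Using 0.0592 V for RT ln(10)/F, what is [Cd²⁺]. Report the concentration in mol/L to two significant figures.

0.0053 M

Cd²⁺/Cd is the cathode, Mg²⁺/Mg the anode: E°cell = +1.97 V, n = 2.
Overall reaction: Cd²⁺(aq) + Mg(s) → Cd(s) + Mg²⁺(aq); Q = [Mg²⁺]^1/[Cd²⁺]^1.
From E = E° − (0.0592/n) log Q: log Q = (E° − E)·n/0.0592 = (+1.97 − (+1.967))·2/0.0592 = 0.1014.
So 1·log[Cd²⁺] = 1·log(0.00666) − log Q = -2.1765 − (0.1014) = -2.2779; [Cd²⁺] = 10^(-2.2779) ≈ 0.0053 M.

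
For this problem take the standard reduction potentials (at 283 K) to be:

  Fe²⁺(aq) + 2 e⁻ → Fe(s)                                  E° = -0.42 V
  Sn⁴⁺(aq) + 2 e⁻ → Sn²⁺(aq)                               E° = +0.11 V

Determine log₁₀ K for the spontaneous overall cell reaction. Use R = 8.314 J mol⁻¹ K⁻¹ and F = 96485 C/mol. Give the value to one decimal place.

18.9

Cathode: Sn⁴⁺/Sn²⁺; anode: Fe²⁺/Fe. E°cell = (+0.11) − (-0.42) = +0.53 V, with n = 2.
ΔG° = −nFE° = −RT ln K, so ln K = nFE°/(RT) = (2)(96485)(+0.53) / ((8.314)(283)) = 43.468.
log₁₀ K = 43.468 / ln 10 = 18.9.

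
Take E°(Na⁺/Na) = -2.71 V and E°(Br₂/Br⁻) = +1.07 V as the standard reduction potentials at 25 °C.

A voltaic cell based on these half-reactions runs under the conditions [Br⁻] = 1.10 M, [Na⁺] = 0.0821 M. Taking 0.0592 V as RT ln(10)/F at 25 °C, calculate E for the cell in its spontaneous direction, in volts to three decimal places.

Br₂/Br⁻ is the cathode (higher E°), Na⁺/Na the anode: E°cell = +1.07 − (-2.71) = +3.78 V, n = 2.
Overall: Br₂(l) + 2 Na(s) → 2 Br⁻(aq) + 2 Na⁺(aq)
Q = [Br⁻]^2·[Na⁺]^2; log Q = -2.089.
E = E° − (0.0592/n) log Q = +3.78 − (0.0592/2)(-2.089) = +3.842 V.

+3.842 V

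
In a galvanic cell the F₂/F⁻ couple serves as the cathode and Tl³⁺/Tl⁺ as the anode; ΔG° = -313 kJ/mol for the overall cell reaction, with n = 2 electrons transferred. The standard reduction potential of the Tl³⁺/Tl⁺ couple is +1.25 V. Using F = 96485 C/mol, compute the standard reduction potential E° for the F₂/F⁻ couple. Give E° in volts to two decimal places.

E°cell = −ΔG°/(nF) = −(-313×10³)/((2)(96485)) = +1.622 V.
Since F₂/F⁻ is the cathode and Tl³⁺/Tl⁺ the anode, E°cell = E°(F₂/F⁻) − E°(Tl³⁺/Tl⁺).
So E°(F₂/F⁻) = E°cell + E°(Tl³⁺/Tl⁺) = +1.622 + (+1.25) = +2.87 V.

+2.87 V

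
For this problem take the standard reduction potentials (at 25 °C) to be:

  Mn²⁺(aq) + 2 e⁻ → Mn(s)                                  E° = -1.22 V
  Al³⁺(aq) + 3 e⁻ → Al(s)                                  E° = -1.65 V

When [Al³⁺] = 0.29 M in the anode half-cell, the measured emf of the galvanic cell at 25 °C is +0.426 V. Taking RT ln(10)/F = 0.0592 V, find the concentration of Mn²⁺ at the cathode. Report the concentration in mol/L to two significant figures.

0.32 M

Mn²⁺/Mn is the cathode, Al³⁺/Al the anode: E°cell = +0.43 V, n = 6.
Overall reaction: 3 Mn²⁺(aq) + 2 Al(s) → 3 Mn(s) + 2 Al³⁺(aq); Q = [Al³⁺]^2/[Mn²⁺]^3.
From E = E° − (0.0592/n) log Q: log Q = (E° − E)·n/0.0592 = (+0.43 − (+0.426))·6/0.0592 = 0.4054.
So 3·log[Mn²⁺] = 2·log(0.29) − log Q = -1.0752 − (0.4054) = -1.4806; log[Mn²⁺] = -1.4806 / 3 = -0.4935; [Mn²⁺] = 10^(-0.4935) ≈ 0.32 M.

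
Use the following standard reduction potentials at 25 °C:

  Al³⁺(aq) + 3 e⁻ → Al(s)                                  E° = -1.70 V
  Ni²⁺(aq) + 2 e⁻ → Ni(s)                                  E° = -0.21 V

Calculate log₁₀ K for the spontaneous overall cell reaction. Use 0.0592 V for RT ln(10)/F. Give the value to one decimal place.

Cathode: Ni²⁺/Ni; anode: Al³⁺/Al. E°cell = +1.49 V, n = 6.
log K = nE°cell / 0.0592 = (6)(+1.49) / 0.0592 = 151.0.

151.0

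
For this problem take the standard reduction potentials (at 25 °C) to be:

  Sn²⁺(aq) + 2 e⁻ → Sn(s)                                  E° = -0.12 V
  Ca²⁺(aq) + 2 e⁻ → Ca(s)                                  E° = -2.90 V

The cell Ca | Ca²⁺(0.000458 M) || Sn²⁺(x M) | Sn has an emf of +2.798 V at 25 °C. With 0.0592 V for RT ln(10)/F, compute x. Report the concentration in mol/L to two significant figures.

Sn²⁺/Sn is the cathode, Ca²⁺/Ca the anode: E°cell = +2.78 V, n = 2.
Overall reaction: Sn²⁺(aq) + Ca(s) → Sn(s) + Ca²⁺(aq); Q = [Ca²⁺]^1/[Sn²⁺]^1.
From E = E° − (0.0592/n) log Q: log Q = (E° − E)·n/0.0592 = (+2.78 − (+2.798))·2/0.0592 = -0.6081.
So 1·log[Sn²⁺] = 1·log(0.000458) − log Q = -3.3391 − (-0.6081) = -2.7310; [Sn²⁺] = 10^(-2.7310) ≈ 0.0019 M.

0.0019 M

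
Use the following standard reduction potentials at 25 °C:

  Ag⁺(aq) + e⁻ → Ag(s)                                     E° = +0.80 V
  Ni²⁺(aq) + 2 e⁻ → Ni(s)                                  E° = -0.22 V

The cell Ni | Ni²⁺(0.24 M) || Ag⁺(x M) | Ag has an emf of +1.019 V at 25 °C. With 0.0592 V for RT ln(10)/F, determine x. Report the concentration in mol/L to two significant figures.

0.47 M

Ag⁺/Ag is the cathode, Ni²⁺/Ni the anode: E°cell = +1.02 V, n = 2.
Overall reaction: 2 Ag⁺(aq) + Ni(s) → 2 Ag(s) + Ni²⁺(aq); Q = [Ni²⁺]^1/[Ag⁺]^2.
From E = E° − (0.0592/n) log Q: log Q = (E° − E)·n/0.0592 = (+1.02 − (+1.019))·2/0.0592 = 0.0338.
So 2·log[Ag⁺] = 1·log(0.24) − log Q = -0.6198 − (0.0338) = -0.6536; log[Ag⁺] = -0.6536 / 2 = -0.3268; [Ag⁺] = 10^(-0.3268) ≈ 0.47 M.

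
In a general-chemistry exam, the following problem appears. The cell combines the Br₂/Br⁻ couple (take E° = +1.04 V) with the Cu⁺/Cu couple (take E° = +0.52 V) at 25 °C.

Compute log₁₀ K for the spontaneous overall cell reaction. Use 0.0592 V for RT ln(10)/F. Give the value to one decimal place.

17.6

Cathode: Br₂/Br⁻; anode: Cu⁺/Cu. E°cell = +0.52 V, n = 2.
log K = nE°cell / 0.0592 = (2)(+0.52) / 0.0592 = 17.6.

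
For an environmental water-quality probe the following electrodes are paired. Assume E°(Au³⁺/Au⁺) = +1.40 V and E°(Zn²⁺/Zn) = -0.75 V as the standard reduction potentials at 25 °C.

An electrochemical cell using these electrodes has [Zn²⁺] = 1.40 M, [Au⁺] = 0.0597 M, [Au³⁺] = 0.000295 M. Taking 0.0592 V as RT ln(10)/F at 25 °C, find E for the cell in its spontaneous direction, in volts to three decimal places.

+2.077 V

Au³⁺/Au⁺ is the cathode (higher E°), Zn²⁺/Zn the anode: E°cell = +1.40 − (-0.75) = +2.15 V, n = 2.
Overall: Au³⁺(aq) + Zn(s) → Au⁺(aq) + Zn²⁺(aq)
Q = [Au⁺]·[Zn²⁺] / ([Au³⁺]); log Q = 2.452.
E = E° − (0.0592/n) log Q = +2.15 − (0.0592/2)(2.452) = +2.077 V.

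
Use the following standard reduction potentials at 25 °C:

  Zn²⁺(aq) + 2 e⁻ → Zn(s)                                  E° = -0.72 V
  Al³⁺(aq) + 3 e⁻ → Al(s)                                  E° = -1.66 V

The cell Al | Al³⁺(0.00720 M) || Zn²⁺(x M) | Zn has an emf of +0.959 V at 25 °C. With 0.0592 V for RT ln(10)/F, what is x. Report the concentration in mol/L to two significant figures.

0.16 M

Zn²⁺/Zn is the cathode, Al³⁺/Al the anode: E°cell = +0.94 V, n = 6.
Overall reaction: 3 Zn²⁺(aq) + 2 Al(s) → 3 Zn(s) + 2 Al³⁺(aq); Q = [Al³⁺]^2/[Zn²⁺]^3.
From E = E° − (0.0592/n) log Q: log Q = (E° − E)·n/0.0592 = (+0.94 − (+0.959))·6/0.0592 = -1.9257.
So 3·log[Zn²⁺] = 2·log(0.0072) − log Q = -4.2853 − (-1.9257) = -2.3596; log[Zn²⁺] = -2.3596 / 3 = -0.7865; [Zn²⁺] = 10^(-0.7865) ≈ 0.16 M.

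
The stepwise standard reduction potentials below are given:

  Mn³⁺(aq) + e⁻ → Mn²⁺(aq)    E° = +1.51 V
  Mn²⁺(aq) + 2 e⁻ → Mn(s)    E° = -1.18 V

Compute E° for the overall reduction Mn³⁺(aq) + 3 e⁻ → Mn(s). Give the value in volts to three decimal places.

-0.283 V

Standard free energies of sequential steps add: ΔG°₃ = ΔG°₁ + ΔG°₂, so n₃E°₃ = n₁E°₁ + n₂E°₂.
E°₃ = (1×+1.51 + 2×-1.18) / 3 = (-0.850) / 3 = -0.283 V.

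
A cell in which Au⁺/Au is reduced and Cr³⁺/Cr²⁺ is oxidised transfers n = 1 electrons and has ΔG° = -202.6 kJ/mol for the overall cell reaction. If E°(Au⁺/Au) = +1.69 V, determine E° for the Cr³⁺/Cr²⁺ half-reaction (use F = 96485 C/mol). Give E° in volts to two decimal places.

E°cell = −ΔG°/(nF) = −(-202.6×10³)/((1)(96485)) = +2.100 V.
Since Au⁺/Au is the cathode and Cr³⁺/Cr²⁺ the anode, E°cell = E°(Au⁺/Au) − E°(Cr³⁺/Cr²⁺).
So E°(Cr³⁺/Cr²⁺) = E°(Au⁺/Au) − E°cell = (+1.69) − (+2.100) = -0.41 V.

-0.41 V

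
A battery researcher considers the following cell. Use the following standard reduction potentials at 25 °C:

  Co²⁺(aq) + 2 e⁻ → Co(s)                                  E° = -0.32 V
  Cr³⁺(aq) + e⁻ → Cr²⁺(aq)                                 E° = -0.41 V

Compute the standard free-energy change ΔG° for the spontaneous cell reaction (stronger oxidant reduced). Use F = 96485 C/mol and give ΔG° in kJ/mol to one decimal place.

Co²⁺/Co (E° = -0.32 V) is the cathode; Cr³⁺/Cr²⁺ (E° = -0.41 V) is the anode, so E°cell = +0.09 V.
Balancing electrons gives n = 2 (lcm of 2 and 1).
ΔG° = −nFE° = −(2)(96485)(+0.09) = -17,367 J = -17.4 kJ/mol.

-17.4 kJ/mol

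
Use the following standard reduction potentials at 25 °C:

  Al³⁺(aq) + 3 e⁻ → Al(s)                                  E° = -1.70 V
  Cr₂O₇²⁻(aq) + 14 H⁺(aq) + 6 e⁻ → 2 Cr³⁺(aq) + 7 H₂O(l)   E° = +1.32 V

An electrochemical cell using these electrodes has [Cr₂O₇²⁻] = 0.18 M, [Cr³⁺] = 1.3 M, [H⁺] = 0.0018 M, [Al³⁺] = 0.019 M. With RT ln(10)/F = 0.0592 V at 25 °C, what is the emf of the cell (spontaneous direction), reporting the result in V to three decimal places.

Cr₂O₇²⁻/Cr³⁺ is the cathode (higher E°), Al³⁺/Al the anode: E°cell = +1.32 − (-1.70) = +3.02 V, n = 6.
Overall: Cr₂O₇²⁻(aq) + 14 H⁺(aq) + 2 Al(s) → 2 Cr³⁺(aq) + 7 H₂O(l) + 2 Al³⁺(aq)
Q = [Cr³⁺]^2·[Al³⁺]^2 / ([Cr₂O₇²⁻]·[H⁺]^14); log Q = 35.956.
E = E° − (0.0592/n) log Q = +3.02 − (0.0592/6)(35.956) = +2.665 V.

+2.665 V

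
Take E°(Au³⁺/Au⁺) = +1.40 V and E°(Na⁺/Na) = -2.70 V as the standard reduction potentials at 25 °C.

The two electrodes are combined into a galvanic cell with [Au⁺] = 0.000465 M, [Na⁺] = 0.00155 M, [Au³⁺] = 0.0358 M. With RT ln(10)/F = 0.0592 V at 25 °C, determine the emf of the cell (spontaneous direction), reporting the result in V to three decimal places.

Au³⁺/Au⁺ is the cathode (higher E°), Na⁺/Na the anode: E°cell = +1.40 − (-2.70) = +4.10 V, n = 2.
Overall: Au³⁺(aq) + 2 Na(s) → Au⁺(aq) + 2 Na⁺(aq)
Q = [Au⁺]·[Na⁺]^2 / ([Au³⁺]); log Q = -7.506.
E = E° − (0.0592/n) log Q = +4.10 − (0.0592/2)(-7.506) = +4.322 V.

+4.322 V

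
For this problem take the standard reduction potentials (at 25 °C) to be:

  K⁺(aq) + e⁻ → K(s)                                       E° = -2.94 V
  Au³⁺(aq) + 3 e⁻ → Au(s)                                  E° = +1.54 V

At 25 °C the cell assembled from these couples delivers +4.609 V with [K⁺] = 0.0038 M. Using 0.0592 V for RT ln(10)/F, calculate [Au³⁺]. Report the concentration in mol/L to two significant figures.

0.19 M

Au³⁺/Au is the cathode, K⁺/K the anode: E°cell = +4.48 V, n = 3.
Overall reaction: Au³⁺(aq) + 3 K(s) → Au(s) + 3 K⁺(aq); Q = [K⁺]^3/[Au³⁺]^1.
From E = E° − (0.0592/n) log Q: log Q = (E° − E)·n/0.0592 = (+4.48 − (+4.609))·3/0.0592 = -6.5372.
So 1·log[Au³⁺] = 3·log(0.0038) − log Q = -7.2606 − (-6.5372) = -0.7234; [Au³⁺] = 10^(-0.7234) ≈ 0.19 M.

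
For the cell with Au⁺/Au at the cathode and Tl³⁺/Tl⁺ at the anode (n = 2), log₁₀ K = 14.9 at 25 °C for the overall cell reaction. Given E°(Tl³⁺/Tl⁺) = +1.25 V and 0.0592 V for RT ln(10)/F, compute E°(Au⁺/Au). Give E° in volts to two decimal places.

E°cell = (0.0592/n)·log K = (0.0592/2)(14.9) = +0.441 V.
Since Au⁺/Au is the cathode and Tl³⁺/Tl⁺ the anode, E°cell = E°(Au⁺/Au) − E°(Tl³⁺/Tl⁺).
So E°(Au⁺/Au) = E°cell + E°(Tl³⁺/Tl⁺) = +0.441 + (+1.25) = +1.69 V.

+1.69 V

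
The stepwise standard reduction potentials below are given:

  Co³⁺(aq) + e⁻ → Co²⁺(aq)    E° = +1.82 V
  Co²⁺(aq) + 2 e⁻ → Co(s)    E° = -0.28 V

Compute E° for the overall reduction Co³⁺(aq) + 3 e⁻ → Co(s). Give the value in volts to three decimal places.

Since ΔG° = −nFE° is additive over sequential reductions, n₃E°₃ = n₁E°₁ + n₂E°₂.
E°₃ = (1×+1.82 + 2×-0.28) / 3 = (+1.260) / 3 = +0.420 V.

+0.420 V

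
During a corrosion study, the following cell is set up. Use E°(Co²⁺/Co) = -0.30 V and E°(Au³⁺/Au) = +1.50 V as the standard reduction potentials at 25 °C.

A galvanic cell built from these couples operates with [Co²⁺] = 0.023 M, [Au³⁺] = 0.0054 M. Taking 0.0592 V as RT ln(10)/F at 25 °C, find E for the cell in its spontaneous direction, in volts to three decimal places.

Au³⁺/Au is the cathode (higher E°), Co²⁺/Co the anode: E°cell = +1.50 − (-0.30) = +1.80 V, n = 6.
Overall: 2 Au³⁺(aq) + 3 Co(s) → 2 Au(s) + 3 Co²⁺(aq)
Q = [Co²⁺]^3 / ([Au³⁺]^2); log Q = -0.380.
E = E° − (0.0592/n) log Q = +1.80 − (0.0592/6)(-0.380) = +1.804 V.

+1.804 V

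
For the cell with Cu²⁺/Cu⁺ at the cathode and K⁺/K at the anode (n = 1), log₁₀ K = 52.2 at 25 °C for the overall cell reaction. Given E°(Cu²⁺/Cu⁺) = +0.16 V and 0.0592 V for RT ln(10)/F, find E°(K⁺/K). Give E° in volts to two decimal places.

E°cell = (0.0592/n)·log K = (0.0592/1)(52.2) = +3.090 V.
Since Cu²⁺/Cu⁺ is the cathode and K⁺/K the anode, E°cell = E°(Cu²⁺/Cu⁺) − E°(K⁺/K).
So E°(K⁺/K) = E°(Cu²⁺/Cu⁺) − E°cell = (+0.16) − (+3.090) = -2.93 V.

-2.93 V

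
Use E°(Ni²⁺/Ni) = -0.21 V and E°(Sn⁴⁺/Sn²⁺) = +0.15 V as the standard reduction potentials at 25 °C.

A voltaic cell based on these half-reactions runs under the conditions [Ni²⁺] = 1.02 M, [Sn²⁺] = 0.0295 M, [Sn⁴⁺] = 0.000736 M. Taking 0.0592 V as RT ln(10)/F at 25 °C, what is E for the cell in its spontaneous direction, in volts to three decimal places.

+0.312 V

Sn⁴⁺/Sn²⁺ is the cathode (higher E°), Ni²⁺/Ni the anode: E°cell = +0.15 − (-0.21) = +0.36 V, n = 2.
Overall: Sn⁴⁺(aq) + Ni(s) → Sn²⁺(aq) + Ni²⁺(aq)
Q = [Sn²⁺]·[Ni²⁺] / ([Sn⁴⁺]); log Q = 1.612.
E = E° − (0.0592/n) log Q = +0.36 − (0.0592/2)(1.612) = +0.312 V.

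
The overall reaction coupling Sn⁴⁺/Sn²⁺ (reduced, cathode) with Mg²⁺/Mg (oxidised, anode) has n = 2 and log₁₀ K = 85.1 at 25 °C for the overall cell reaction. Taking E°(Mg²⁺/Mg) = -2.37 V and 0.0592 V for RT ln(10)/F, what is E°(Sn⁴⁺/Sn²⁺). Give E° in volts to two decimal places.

+0.15 V

E°cell = (0.0592/n)·log K = (0.0592/2)(85.1) = +2.519 V.
Since Sn⁴⁺/Sn²⁺ is the cathode and Mg²⁺/Mg the anode, E°cell = E°(Sn⁴⁺/Sn²⁺) − E°(Mg²⁺/Mg).
So E°(Sn⁴⁺/Sn²⁺) = E°cell + E°(Mg²⁺/Mg) = +2.519 + (-2.37) = +0.15 V.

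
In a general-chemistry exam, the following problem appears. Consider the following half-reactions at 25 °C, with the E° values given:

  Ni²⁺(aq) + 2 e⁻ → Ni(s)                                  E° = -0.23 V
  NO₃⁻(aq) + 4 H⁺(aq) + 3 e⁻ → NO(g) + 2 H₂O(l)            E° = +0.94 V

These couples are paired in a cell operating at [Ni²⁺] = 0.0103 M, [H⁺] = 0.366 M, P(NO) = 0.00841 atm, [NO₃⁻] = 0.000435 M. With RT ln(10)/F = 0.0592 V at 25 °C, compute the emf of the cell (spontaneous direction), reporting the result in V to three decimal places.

+1.169 V

NO₃⁻/NO is the cathode (higher E°), Ni²⁺/Ni the anode: E°cell = +0.94 − (-0.23) = +1.17 V, n = 6.
Overall: 2 NO₃⁻(aq) + 8 H⁺(aq) + 3 Ni(s) → 2 NO(g) + 4 H₂O(l) + 3 Ni²⁺(aq)
Q = P(NO)^2·[Ni²⁺]^3 / ([NO₃⁻]^2·[H⁺]^8); log Q = 0.103.
E = E° − (0.0592/n) log Q = +1.17 − (0.0592/6)(0.103) = +1.169 V.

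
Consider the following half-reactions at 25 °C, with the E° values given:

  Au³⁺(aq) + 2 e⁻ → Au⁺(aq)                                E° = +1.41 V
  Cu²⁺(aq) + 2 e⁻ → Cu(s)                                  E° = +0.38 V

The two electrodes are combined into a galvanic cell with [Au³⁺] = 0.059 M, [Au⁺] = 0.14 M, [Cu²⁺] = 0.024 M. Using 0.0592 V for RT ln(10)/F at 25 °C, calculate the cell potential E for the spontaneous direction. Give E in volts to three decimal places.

Au³⁺/Au⁺ is the cathode (higher E°), Cu²⁺/Cu the anode: E°cell = +1.41 − (+0.38) = +1.03 V, n = 2.
Overall: Au³⁺(aq) + Cu(s) → Au⁺(aq) + Cu²⁺(aq)
Q = [Au⁺]·[Cu²⁺] / ([Au³⁺]); log Q = -1.245.
E = E° − (0.0592/n) log Q = +1.03 − (0.0592/2)(-1.245) = +1.067 V.

+1.067 V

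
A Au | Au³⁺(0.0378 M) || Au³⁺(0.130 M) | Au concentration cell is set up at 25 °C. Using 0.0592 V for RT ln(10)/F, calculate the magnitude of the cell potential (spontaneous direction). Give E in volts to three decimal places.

For a concentration cell E°cell = 0. The 0.130 M side is the cathode (reduction is favoured where [Au³⁺] is higher).
With n = 3, E = −(0.0592/3) log([Au³⁺]ₐₙ/[Au³⁺]꜀ₐₜ) = −(0.0592/3) log(0.0378/0.13) = −(0.0592/3)(-0.536) = +0.011 V.

+0.011 V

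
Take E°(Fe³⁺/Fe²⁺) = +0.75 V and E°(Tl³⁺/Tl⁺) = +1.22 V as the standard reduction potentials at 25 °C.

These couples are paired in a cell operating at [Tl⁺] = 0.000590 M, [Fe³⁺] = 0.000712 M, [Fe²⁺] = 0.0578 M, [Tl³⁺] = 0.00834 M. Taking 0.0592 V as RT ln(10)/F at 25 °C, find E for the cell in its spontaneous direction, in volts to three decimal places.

Tl³⁺/Tl⁺ is the cathode (higher E°), Fe³⁺/Fe²⁺ the anode: E°cell = +1.22 − (+0.75) = +0.47 V, n = 2.
Overall: Tl³⁺(aq) + 2 Fe²⁺(aq) → Tl⁺(aq) + 2 Fe³⁺(aq)
Q = [Tl⁺]·[Fe³⁺]^2 / ([Tl³⁺]·[Fe²⁺]^2); log Q = -4.969.
E = E° − (0.0592/n) log Q = +0.47 − (0.0592/2)(-4.969) = +0.617 V.

+0.617 V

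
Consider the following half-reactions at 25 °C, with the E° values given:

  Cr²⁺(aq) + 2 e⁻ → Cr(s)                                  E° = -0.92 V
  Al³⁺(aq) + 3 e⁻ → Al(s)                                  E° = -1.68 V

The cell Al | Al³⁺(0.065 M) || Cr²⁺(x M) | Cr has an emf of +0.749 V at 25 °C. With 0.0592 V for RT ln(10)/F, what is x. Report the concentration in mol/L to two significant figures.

0.069 M

Cr²⁺/Cr is the cathode, Al³⁺/Al the anode: E°cell = +0.76 V, n = 6.
Overall reaction: 3 Cr²⁺(aq) + 2 Al(s) → 3 Cr(s) + 2 Al³⁺(aq); Q = [Al³⁺]^2/[Cr²⁺]^3.
From E = E° − (0.0592/n) log Q: log Q = (E° − E)·n/0.0592 = (+0.76 − (+0.749))·6/0.0592 = 1.1149.
So 3·log[Cr²⁺] = 2·log(0.065) − log Q = -2.3742 − (1.1149) = -3.4891; log[Cr²⁺] = -3.4891 / 3 = -1.1630; [Cr²⁺] = 10^(-1.1630) ≈ 0.069 M.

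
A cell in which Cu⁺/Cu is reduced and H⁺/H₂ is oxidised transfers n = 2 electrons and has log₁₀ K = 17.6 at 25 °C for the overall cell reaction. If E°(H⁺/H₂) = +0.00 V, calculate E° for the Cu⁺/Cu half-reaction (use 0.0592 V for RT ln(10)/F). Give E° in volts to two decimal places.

+0.52 V

E°cell = (0.0592/n)·log K = (0.0592/2)(17.6) = +0.521 V.
Since Cu⁺/Cu is the cathode and H⁺/H₂ the anode, E°cell = E°(Cu⁺/Cu) − E°(H⁺/H₂).
So E°(Cu⁺/Cu) = E°cell + E°(H⁺/H₂) = +0.521 + (+0.00) = +0.52 V.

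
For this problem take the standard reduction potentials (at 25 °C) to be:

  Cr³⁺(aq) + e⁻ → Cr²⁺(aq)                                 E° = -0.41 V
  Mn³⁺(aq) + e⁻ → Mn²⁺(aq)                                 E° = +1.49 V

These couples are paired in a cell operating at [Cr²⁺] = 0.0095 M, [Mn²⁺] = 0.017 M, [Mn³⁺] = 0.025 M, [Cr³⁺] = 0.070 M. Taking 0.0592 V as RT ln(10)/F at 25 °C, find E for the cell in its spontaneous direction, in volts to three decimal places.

Mn³⁺/Mn²⁺ is the cathode (higher E°), Cr³⁺/Cr²⁺ the anode: E°cell = +1.49 − (-0.41) = +1.90 V, n = 1.
Overall: Mn³⁺(aq) + Cr²⁺(aq) → Mn²⁺(aq) + Cr³⁺(aq)
Q = [Mn²⁺]·[Cr³⁺] / ([Mn³⁺]·[Cr²⁺]); log Q = 0.700.
E = E° − (0.0592/n) log Q = +1.90 − (0.0592/1)(0.700) = +1.859 V.

+1.859 V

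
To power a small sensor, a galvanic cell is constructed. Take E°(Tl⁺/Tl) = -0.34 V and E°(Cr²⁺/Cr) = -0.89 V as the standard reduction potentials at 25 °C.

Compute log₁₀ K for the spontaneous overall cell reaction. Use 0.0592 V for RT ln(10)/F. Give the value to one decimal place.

18.6

Cathode: Tl⁺/Tl; anode: Cr²⁺/Cr. E°cell = +0.55 V, n = 2.
log K = nE°cell / 0.0592 = (2)(+0.55) / 0.0592 = 18.6.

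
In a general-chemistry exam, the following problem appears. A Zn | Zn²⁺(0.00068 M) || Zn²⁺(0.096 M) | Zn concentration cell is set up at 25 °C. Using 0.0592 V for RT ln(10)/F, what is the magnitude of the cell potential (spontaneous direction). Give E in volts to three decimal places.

For a concentration cell E°cell = 0. The 0.096 M side is the cathode (reduction is favoured where [Zn²⁺] is higher).
With n = 2, E = −(0.0592/2) log([Zn²⁺]ₐₙ/[Zn²⁺]꜀ₐₜ) = −(0.0592/2) log(0.00068/0.096) = −(0.0592/2)(-2.150) = +0.064 V.

+0.064 V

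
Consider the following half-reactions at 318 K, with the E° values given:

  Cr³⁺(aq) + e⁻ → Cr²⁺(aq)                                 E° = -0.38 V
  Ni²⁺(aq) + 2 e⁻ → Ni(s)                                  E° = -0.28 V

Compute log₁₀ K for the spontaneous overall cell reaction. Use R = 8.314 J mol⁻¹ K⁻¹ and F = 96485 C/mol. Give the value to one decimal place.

Cathode: Ni²⁺/Ni; anode: Cr³⁺/Cr²⁺. E°cell = (-0.28) − (-0.38) = +0.10 V, with n = 2.
ΔG° = −nFE° = −RT ln K, so ln K = nFE°/(RT) = (2)(96485)(+0.10) / ((8.314)(318)) = 7.299.
log₁₀ K = 7.299 / ln 10 = 3.2.

3.2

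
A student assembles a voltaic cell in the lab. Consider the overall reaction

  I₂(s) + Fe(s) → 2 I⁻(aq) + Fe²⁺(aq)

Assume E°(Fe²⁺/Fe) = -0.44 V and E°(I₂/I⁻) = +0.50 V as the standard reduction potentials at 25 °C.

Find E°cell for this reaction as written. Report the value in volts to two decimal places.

The I₂/I⁻ couple has the higher reduction potential, so it is the cathode; Fe²⁺/Fe is oxidised at the anode.
E°cell = E°(cathode) − E°(anode) = (+0.50) − (-0.44) = +0.94 V.

+0.94 V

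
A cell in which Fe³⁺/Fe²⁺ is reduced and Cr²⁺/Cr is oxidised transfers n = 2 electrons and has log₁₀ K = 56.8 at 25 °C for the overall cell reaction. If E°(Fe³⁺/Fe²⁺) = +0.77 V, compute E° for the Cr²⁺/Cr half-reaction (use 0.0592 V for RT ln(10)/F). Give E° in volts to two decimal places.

-0.91 V

E°cell = (0.0592/n)·log K = (0.0592/2)(56.8) = +1.681 V.
Since Fe³⁺/Fe²⁺ is the cathode and Cr²⁺/Cr the anode, E°cell = E°(Fe³⁺/Fe²⁺) − E°(Cr²⁺/Cr).
So E°(Cr²⁺/Cr) = E°(Fe³⁺/Fe²⁺) − E°cell = (+0.77) − (+1.681) = -0.91 V.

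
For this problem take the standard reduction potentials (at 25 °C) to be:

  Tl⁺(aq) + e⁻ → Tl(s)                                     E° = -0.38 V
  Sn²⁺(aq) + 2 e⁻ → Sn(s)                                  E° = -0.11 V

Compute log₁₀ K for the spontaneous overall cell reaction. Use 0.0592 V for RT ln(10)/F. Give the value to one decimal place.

Cathode: Sn²⁺/Sn; anode: Tl⁺/Tl. E°cell = +0.27 V, n = 2.
log K = nE°cell / 0.0592 = (2)(+0.27) / 0.0592 = 9.1.

9.1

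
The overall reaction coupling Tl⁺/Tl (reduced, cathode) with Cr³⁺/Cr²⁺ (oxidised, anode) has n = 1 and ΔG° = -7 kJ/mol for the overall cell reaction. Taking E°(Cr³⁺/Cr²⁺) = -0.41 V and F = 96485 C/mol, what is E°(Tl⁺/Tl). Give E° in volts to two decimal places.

E°cell = −ΔG°/(nF) = −(-7×10³)/((1)(96485)) = +0.073 V.
Since Tl⁺/Tl is the cathode and Cr³⁺/Cr²⁺ the anode, E°cell = E°(Tl⁺/Tl) − E°(Cr³⁺/Cr²⁺).
So E°(Tl⁺/Tl) = E°cell + E°(Cr³⁺/Cr²⁺) = +0.073 + (-0.41) = -0.34 V.

-0.34 V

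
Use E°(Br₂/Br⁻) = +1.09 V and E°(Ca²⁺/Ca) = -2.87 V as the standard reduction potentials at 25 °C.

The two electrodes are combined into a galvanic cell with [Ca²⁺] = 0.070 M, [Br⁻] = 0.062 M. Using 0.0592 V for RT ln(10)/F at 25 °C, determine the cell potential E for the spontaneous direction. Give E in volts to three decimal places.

Br₂/Br⁻ is the cathode (higher E°), Ca²⁺/Ca the anode: E°cell = +1.09 − (-2.87) = +3.96 V, n = 2.
Overall: Br₂(l) + Ca(s) → 2 Br⁻(aq) + Ca²⁺(aq)
Q = [Br⁻]^2·[Ca²⁺]; log Q = -3.570.
E = E° − (0.0592/n) log Q = +3.96 − (0.0592/2)(-3.570) = +4.066 V.

+4.066 V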